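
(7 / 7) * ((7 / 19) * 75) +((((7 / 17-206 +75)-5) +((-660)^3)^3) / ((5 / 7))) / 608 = -565551784328438476799717627 / 10336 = -54716697400197221052604.26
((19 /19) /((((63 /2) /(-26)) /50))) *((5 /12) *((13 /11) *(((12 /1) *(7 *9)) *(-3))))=507000 /11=46090.91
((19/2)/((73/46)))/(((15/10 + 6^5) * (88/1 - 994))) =-437/514388295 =-0.00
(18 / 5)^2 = 324 / 25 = 12.96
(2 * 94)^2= 35344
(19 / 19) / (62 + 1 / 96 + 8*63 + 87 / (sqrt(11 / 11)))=96 / 62689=0.00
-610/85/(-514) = 61/4369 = 0.01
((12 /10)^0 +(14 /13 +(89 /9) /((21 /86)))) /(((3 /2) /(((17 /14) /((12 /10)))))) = 8891425 /309582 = 28.72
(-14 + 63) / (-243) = -49 / 243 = -0.20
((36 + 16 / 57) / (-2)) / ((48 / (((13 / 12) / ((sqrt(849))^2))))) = -6721 / 13937184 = -0.00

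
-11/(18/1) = -11/18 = -0.61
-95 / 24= -3.96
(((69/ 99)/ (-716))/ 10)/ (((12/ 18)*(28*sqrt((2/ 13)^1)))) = -23*sqrt(26)/ 8821120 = -0.00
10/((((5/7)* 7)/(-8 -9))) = -34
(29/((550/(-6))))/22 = -87/6050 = -0.01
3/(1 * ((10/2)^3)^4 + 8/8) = 3/244140626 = 0.00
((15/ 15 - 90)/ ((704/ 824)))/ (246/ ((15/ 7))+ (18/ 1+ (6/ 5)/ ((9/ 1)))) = -137505/ 175472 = -0.78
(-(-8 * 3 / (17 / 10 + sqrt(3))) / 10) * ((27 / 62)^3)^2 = 0.00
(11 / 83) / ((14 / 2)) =11 / 581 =0.02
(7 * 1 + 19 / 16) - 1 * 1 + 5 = 195 / 16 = 12.19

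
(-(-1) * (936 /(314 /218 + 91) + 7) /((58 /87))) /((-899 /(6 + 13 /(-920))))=-712699419 /4166829040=-0.17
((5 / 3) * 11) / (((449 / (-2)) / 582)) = -21340 / 449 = -47.53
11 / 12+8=107 / 12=8.92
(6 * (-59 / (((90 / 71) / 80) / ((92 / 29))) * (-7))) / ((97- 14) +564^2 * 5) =43163456 / 138378981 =0.31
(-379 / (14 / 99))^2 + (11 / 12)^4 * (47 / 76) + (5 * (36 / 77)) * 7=6101281954672357 / 849429504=7182799.66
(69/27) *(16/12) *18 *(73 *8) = 107456/3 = 35818.67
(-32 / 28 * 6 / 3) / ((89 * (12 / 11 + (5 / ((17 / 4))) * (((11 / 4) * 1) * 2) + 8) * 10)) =-748 / 4532325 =-0.00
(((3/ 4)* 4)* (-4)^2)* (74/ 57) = 1184/ 19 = 62.32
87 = 87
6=6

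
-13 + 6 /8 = -49 /4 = -12.25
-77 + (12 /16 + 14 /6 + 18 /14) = -6101 /84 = -72.63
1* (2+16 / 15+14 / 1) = 17.07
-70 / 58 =-35 / 29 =-1.21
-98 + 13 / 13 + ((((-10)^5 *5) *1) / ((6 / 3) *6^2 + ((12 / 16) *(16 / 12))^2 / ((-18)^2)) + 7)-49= -165242731 / 23329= -7083.15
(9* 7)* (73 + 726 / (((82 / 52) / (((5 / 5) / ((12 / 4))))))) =584955 / 41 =14267.20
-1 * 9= -9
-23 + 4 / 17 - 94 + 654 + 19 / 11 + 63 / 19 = 542.28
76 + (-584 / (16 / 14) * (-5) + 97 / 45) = 118492 / 45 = 2633.16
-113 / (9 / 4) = -452 / 9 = -50.22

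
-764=-764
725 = 725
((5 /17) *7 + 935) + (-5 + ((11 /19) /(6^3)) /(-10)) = 650278613 /697680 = 932.06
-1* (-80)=80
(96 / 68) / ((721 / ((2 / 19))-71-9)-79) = 48 / 227477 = 0.00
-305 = -305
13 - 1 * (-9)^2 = -68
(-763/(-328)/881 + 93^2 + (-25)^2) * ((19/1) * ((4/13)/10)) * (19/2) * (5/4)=967440288195/15026336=64382.98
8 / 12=2 / 3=0.67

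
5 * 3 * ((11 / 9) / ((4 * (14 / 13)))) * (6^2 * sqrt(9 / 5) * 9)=11583 * sqrt(5) / 14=1850.03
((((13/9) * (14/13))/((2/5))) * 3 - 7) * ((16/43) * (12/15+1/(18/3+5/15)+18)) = 32.92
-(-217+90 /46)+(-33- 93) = 2048 /23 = 89.04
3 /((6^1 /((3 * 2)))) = 3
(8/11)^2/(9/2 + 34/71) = 9088/85547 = 0.11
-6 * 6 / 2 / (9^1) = -2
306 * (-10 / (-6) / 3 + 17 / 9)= 748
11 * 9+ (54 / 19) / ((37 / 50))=72297 / 703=102.84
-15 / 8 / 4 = -15 / 32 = -0.47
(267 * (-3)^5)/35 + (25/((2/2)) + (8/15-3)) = -192277/105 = -1831.21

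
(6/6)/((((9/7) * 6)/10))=35/27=1.30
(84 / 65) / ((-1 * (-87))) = 0.01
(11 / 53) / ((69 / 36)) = 132 / 1219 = 0.11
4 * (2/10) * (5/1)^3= 100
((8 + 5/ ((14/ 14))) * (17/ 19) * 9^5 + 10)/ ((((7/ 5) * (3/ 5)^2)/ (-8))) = -10902271.51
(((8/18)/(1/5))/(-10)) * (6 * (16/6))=-32/9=-3.56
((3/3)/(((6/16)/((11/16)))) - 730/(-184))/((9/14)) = 11207/1242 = 9.02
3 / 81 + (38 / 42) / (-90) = 0.03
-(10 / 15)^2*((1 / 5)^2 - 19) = 632 / 75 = 8.43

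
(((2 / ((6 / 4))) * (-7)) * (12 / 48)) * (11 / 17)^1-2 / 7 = -1.80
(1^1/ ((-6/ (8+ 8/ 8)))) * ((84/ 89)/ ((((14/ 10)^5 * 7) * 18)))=-3125/ 1495823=-0.00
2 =2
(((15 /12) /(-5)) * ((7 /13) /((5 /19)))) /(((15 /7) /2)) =-931 /1950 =-0.48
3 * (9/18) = 3/2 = 1.50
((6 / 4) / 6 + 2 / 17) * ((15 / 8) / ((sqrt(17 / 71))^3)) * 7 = 41.19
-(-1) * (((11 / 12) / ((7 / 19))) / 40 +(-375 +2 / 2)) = -1256431 / 3360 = -373.94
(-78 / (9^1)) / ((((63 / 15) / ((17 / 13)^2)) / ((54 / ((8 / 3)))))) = -71.46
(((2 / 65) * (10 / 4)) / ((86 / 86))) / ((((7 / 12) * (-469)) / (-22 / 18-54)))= 284 / 18291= 0.02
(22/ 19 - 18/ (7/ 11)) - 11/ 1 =-5071/ 133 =-38.13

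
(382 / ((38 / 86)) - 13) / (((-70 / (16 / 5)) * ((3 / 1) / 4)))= -172576 / 3325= -51.90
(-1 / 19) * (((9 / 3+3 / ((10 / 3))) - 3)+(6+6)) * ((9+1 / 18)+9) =-2795 / 228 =-12.26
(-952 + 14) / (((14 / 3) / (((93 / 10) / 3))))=-6231 / 10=-623.10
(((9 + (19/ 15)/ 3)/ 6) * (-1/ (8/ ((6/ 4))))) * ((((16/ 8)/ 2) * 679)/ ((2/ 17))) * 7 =-4282453/ 360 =-11895.70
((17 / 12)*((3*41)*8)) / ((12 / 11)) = 7667 / 6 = 1277.83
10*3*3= 90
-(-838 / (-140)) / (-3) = 419 / 210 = 2.00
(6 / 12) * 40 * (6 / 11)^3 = 4320 / 1331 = 3.25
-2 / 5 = -0.40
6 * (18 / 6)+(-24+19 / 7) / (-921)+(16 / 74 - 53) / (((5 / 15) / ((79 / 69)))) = -895806344 / 5486397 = -163.28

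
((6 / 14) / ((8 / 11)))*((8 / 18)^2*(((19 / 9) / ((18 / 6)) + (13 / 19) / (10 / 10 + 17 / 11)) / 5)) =153659 / 6786990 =0.02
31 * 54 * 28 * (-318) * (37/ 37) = -14905296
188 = 188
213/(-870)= -71/290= -0.24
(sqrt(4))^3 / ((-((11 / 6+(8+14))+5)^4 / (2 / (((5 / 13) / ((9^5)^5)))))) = -193522324746117318649618482432 / 4478725205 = -43209242784100954604.03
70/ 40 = 1.75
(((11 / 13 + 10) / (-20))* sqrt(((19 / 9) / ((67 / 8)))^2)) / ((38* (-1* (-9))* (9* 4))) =-0.00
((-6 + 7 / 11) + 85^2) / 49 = 147.34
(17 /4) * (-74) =-629 /2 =-314.50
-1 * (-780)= 780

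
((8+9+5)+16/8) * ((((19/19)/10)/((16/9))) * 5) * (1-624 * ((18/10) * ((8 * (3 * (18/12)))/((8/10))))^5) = -58745343588021/4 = -14686335897005.25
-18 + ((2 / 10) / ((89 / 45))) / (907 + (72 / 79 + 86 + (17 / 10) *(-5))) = -249421968 / 13856855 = -18.00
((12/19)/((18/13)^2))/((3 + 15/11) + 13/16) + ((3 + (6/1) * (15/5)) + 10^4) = 4683273947/467343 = 10021.06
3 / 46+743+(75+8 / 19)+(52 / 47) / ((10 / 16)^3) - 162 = 3394162251 / 5134750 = 661.02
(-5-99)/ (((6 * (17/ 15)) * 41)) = -260/ 697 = -0.37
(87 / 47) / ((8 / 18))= 783 / 188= 4.16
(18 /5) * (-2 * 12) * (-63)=27216 /5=5443.20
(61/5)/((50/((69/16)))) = 4209/4000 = 1.05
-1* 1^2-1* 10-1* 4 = -15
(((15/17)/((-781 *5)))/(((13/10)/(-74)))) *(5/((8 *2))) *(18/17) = 0.00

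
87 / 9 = 9.67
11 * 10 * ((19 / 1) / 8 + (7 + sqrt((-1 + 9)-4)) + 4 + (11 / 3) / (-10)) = 19811 / 12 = 1650.92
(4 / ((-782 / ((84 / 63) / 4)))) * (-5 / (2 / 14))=70 / 1173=0.06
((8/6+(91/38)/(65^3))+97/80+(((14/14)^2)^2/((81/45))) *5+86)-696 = -34949085421/57798000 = -604.68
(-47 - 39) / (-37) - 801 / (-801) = 123 / 37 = 3.32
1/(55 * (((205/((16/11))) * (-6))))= -8/372075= -0.00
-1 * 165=-165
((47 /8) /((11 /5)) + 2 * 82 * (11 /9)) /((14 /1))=22981 /1584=14.51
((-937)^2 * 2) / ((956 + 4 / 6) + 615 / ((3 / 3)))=5267814 / 4715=1117.25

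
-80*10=-800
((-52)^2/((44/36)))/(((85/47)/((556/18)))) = 35330464/935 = 37786.59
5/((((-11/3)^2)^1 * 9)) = 5/121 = 0.04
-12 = -12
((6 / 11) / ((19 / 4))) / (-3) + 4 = 828 / 209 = 3.96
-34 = -34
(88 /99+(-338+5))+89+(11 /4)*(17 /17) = -8653 /36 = -240.36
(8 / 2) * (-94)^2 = 35344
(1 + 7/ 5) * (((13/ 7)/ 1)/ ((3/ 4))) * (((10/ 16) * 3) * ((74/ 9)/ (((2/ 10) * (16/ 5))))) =12025/ 84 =143.15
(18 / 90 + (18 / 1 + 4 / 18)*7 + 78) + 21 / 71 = 658334 / 3195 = 206.05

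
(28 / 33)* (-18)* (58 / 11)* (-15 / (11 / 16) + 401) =-40642224 / 1331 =-30535.10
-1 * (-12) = 12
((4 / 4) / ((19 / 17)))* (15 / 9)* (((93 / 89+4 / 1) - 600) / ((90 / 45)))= -4500835 / 10146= -443.61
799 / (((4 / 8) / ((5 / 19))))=7990 / 19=420.53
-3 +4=1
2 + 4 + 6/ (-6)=5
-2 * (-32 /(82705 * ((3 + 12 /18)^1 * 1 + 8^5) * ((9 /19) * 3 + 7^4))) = 0.00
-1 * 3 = -3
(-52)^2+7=2711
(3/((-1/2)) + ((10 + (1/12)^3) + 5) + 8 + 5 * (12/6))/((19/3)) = 46657/10944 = 4.26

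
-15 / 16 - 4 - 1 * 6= -175 / 16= -10.94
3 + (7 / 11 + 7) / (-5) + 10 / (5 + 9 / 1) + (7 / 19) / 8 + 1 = 189199 / 58520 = 3.23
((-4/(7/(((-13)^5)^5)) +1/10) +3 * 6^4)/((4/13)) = 3669333207730744666335988178531/280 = 13104761456181230951199960000.00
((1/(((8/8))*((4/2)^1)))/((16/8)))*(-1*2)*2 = -1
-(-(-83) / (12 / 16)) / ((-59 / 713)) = 236716 / 177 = 1337.38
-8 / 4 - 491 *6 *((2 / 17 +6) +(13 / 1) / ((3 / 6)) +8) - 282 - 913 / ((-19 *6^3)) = -8265440479 / 69768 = -118470.37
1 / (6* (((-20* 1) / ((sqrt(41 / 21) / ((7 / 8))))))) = -sqrt(861) / 2205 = -0.01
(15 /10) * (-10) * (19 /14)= -285 /14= -20.36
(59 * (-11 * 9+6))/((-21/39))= 10190.14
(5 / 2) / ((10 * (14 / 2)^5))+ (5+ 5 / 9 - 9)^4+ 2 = 62968642165 / 441082908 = 142.76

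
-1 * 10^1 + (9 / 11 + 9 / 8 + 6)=-181 / 88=-2.06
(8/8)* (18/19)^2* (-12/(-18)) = 216/361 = 0.60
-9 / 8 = -1.12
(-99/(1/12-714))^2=1411344/73393489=0.02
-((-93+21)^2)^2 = -26873856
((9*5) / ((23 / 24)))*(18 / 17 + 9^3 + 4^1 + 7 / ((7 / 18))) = 13807800 / 391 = 35314.07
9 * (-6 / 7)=-54 / 7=-7.71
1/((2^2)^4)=1/256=0.00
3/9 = 1/3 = 0.33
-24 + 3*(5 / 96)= -23.84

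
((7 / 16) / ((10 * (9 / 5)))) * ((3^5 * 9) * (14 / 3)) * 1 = 3969 / 16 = 248.06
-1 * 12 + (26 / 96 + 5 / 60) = -559 / 48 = -11.65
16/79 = 0.20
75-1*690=-615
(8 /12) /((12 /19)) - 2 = -17 /18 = -0.94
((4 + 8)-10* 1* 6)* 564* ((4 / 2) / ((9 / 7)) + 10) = -312832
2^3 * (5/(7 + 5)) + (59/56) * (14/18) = 299/72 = 4.15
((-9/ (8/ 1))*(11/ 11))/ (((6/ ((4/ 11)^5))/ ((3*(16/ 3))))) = -3072/ 161051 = -0.02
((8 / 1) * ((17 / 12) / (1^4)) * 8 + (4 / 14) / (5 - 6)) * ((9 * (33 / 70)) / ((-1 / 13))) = -4985.16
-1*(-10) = 10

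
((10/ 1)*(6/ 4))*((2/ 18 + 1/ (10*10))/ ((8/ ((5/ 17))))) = 109/ 1632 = 0.07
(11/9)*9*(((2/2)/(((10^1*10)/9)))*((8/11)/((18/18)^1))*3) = 54/25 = 2.16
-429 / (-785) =0.55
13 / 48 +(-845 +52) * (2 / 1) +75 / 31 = -2355965 / 1488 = -1583.31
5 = 5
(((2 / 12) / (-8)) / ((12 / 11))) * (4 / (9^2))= -11 / 11664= -0.00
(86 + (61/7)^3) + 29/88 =22580099/30184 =748.08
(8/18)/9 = 4/81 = 0.05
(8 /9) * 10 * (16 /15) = 256 /27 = 9.48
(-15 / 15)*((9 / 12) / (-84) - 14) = 1569 / 112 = 14.01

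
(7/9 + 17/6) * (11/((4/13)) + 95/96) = 229255/1728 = 132.67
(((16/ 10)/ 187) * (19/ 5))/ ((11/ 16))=2432/ 51425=0.05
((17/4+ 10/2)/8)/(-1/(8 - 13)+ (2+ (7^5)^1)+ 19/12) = 555/8069176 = 0.00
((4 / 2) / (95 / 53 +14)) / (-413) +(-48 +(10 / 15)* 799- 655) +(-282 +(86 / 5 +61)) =-646654454 / 1728405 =-374.13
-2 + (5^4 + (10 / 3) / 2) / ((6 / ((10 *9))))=9398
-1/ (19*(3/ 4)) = -4/ 57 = -0.07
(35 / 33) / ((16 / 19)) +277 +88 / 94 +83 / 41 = 286129007 / 1017456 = 281.22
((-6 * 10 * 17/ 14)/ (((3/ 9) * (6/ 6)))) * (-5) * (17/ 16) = 65025/ 56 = 1161.16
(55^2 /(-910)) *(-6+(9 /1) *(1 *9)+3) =-1815 /7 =-259.29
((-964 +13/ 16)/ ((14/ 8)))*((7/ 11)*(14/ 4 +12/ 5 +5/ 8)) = -365661/ 160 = -2285.38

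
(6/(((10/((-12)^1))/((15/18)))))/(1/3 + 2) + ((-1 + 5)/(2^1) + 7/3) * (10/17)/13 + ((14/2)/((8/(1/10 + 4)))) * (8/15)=-2749/5950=-0.46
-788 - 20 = -808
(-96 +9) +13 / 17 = -1466 / 17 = -86.24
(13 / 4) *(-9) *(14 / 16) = -819 / 32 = -25.59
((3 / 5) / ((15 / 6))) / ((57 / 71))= 142 / 475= 0.30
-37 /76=-0.49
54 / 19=2.84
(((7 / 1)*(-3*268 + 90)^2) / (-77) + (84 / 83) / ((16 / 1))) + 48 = -169076745 / 3652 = -46297.03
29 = 29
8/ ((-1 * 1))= -8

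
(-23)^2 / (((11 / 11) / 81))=42849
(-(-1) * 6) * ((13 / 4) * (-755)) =-29445 / 2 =-14722.50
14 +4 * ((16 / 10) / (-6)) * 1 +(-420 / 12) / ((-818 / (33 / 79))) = 12553993 / 969330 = 12.95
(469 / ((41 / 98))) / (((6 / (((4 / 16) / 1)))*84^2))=469 / 70848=0.01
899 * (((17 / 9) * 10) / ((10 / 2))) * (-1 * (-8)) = 244528 / 9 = 27169.78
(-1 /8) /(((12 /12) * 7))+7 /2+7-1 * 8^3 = -28085 /56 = -501.52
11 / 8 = 1.38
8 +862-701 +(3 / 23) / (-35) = 136042 / 805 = 169.00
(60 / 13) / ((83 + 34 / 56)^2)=47040 / 71243653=0.00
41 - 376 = -335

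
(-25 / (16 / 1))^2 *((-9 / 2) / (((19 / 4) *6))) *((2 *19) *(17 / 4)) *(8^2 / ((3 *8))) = -10625 / 64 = -166.02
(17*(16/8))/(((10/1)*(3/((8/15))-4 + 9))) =8/25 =0.32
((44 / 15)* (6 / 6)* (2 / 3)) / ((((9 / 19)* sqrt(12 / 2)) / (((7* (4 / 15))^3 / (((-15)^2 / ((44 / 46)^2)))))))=8882306048* sqrt(6) / 488076890625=0.04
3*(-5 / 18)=-5 / 6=-0.83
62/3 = 20.67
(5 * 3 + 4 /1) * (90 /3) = 570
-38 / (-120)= 19 / 60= 0.32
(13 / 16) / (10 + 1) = 0.07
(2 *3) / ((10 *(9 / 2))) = 2 / 15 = 0.13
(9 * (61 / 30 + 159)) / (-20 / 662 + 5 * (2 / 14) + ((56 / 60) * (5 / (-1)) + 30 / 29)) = -2921484447 / 5942770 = -491.60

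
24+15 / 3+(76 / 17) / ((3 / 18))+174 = 3907 / 17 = 229.82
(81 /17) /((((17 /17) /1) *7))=81 /119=0.68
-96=-96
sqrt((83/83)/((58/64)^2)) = 32/29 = 1.10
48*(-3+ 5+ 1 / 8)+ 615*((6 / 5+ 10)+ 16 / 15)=7646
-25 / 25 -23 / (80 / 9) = -287 / 80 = -3.59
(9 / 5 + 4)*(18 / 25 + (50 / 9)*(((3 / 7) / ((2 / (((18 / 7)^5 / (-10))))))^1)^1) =-73.45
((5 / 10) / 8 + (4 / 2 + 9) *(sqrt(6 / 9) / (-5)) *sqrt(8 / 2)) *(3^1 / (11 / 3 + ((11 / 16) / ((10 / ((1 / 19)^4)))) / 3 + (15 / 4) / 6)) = 11728890 / 268461271 - 275237952 *sqrt(6) / 268461271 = -2.47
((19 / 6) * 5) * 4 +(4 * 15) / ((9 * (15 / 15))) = 70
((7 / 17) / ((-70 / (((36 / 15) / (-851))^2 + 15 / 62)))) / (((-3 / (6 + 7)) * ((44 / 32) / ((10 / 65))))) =362112404 / 524774149625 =0.00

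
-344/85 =-4.05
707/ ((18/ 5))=3535/ 18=196.39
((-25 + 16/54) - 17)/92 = -563/1242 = -0.45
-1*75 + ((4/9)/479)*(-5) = -323345/4311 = -75.00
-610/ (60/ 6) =-61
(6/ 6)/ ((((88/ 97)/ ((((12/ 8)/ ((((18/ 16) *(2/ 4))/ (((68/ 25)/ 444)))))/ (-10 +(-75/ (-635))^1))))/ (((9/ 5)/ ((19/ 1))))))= -209423/ 1213114375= -0.00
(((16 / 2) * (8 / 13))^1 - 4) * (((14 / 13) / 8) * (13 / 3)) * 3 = 21 / 13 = 1.62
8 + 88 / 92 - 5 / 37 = 7507 / 851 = 8.82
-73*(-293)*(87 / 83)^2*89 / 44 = 14408507349 / 303116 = 47534.63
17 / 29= 0.59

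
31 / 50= 0.62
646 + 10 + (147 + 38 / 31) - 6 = 798.23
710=710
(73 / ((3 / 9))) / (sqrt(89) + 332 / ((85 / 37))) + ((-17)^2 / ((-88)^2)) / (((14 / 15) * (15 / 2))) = 1130816873149 / 740449893568 - 1582275 * sqrt(89) / 150253631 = 1.43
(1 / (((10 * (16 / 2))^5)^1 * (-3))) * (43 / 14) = -43 / 137625600000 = -0.00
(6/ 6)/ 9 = 1/ 9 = 0.11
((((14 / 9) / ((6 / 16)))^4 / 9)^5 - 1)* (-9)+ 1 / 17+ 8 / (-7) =-11479088519000228703475982465896654333444082 / 33097278343799527839617007371579559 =-346828775.46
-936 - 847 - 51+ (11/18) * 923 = -22859/18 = -1269.94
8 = 8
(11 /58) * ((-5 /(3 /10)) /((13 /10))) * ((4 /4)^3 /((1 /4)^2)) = -44000 /1131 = -38.90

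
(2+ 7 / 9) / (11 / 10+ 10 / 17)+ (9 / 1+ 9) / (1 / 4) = 190226 / 2583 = 73.65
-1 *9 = -9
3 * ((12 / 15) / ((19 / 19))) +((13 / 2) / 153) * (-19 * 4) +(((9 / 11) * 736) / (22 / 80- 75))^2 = 53020536065606 / 826986910365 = 64.11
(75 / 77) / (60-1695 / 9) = -45 / 5929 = -0.01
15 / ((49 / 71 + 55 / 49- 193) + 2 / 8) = -13916 / 177139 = -0.08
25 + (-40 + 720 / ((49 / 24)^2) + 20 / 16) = 1526825 / 9604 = 158.98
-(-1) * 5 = 5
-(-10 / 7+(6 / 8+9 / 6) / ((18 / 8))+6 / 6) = -4 / 7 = -0.57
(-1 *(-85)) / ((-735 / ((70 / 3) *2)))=-340 / 63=-5.40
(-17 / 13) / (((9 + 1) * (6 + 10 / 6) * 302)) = -51 / 902980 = -0.00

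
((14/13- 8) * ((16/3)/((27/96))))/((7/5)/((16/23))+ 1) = -409600/9399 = -43.58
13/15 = 0.87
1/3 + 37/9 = 40/9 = 4.44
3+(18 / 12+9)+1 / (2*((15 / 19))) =212 / 15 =14.13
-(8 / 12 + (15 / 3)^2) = -77 / 3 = -25.67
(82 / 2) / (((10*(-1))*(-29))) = 41 / 290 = 0.14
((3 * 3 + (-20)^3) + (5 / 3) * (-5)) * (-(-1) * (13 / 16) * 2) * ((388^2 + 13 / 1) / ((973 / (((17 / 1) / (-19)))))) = 399243890903 / 221844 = 1799660.53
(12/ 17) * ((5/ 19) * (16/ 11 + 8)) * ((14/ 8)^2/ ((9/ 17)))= 6370/ 627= 10.16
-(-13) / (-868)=-13 / 868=-0.01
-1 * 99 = -99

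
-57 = -57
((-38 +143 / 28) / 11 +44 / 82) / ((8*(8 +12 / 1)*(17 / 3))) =-18591 / 6869632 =-0.00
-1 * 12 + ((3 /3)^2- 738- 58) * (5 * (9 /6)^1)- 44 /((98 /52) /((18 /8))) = -590649 /98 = -6027.03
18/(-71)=-18/71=-0.25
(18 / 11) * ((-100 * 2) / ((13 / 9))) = -32400 / 143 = -226.57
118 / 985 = 0.12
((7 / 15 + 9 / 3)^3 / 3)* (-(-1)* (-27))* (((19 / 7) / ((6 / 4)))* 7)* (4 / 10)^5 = -170979328 / 3515625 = -48.63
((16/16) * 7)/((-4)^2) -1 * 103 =-1641/16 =-102.56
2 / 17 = 0.12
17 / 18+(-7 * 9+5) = -1027 / 18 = -57.06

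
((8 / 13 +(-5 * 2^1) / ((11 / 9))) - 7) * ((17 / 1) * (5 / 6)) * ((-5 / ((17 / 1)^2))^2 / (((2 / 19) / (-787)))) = 3893387375 / 8430708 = 461.81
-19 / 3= -6.33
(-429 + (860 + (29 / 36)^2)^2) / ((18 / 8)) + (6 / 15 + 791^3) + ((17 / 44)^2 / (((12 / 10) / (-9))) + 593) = 1132312983407798567 / 2286377280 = 495243279.98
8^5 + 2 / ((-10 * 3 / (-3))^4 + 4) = 32768.00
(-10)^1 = -10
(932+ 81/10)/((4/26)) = 122213/20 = 6110.65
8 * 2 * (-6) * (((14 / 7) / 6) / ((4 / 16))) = -128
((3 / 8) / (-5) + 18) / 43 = 717 / 1720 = 0.42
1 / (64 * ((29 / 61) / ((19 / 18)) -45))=-1159 / 3304512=-0.00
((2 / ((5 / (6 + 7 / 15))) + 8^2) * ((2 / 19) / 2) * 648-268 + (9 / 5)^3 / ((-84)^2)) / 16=125.18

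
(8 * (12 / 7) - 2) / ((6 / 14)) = 82 / 3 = 27.33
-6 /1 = -6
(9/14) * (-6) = -27/7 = -3.86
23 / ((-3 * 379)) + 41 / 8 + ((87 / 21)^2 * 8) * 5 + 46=328767041 / 445704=737.64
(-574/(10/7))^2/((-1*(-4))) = 4036081/100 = 40360.81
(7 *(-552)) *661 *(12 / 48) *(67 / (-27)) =14260414 / 9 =1584490.44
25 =25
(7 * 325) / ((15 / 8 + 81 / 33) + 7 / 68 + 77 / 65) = 221221000 / 546207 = 405.01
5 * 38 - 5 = 185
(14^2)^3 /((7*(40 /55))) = 1479016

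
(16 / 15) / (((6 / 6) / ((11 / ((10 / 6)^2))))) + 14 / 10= 703 / 125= 5.62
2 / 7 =0.29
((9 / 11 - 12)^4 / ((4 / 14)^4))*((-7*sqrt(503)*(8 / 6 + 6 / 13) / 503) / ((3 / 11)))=-14960158015005*sqrt(503) / 69627272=-4818820.99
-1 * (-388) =388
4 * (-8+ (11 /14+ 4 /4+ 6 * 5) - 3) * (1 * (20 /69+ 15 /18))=15035 /161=93.39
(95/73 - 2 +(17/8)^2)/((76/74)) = 659821/177536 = 3.72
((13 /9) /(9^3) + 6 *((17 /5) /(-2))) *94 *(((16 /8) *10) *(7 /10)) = -440262536 /32805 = -13420.59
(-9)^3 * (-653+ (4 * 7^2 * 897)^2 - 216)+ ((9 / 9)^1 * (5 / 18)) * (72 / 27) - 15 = -608398744363810 / 27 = -22533286828289.26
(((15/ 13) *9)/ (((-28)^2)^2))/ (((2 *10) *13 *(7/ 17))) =459/ 2908552192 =0.00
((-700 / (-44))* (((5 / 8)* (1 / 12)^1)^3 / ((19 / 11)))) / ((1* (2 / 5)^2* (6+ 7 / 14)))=546875 / 437059584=0.00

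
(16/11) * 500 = 8000/11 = 727.27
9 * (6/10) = 5.40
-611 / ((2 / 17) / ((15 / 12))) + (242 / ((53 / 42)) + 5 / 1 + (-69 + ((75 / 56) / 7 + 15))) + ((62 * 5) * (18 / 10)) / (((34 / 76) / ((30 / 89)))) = -46589042327 / 7858522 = -5928.47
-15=-15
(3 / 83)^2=9 / 6889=0.00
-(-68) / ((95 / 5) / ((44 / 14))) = 1496 / 133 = 11.25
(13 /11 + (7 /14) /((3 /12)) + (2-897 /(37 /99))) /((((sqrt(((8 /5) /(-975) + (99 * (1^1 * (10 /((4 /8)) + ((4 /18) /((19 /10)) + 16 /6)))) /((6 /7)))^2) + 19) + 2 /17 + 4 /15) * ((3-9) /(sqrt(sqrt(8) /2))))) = 1982977750 * 2^(1 /4) /13169636403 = 0.18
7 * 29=203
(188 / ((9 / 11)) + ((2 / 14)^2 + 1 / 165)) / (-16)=-2786951 / 194040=-14.36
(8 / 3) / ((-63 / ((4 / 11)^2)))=-128 / 22869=-0.01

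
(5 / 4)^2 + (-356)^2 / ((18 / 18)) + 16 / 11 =22306067 / 176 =126739.02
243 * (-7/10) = -1701/10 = -170.10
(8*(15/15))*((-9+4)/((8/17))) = -85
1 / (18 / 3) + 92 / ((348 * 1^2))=25 / 58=0.43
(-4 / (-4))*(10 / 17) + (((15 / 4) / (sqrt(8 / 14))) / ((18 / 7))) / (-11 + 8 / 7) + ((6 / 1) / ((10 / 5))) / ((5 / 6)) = 356 / 85 - 245*sqrt(7) / 3312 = 3.99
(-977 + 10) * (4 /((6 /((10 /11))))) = -586.06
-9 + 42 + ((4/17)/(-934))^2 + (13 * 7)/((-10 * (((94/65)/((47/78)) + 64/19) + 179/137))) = 368111703488681/11607311154802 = 31.71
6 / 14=3 / 7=0.43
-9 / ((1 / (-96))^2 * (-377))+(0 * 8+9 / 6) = 167019 / 754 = 221.51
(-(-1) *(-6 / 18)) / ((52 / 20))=-5 / 39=-0.13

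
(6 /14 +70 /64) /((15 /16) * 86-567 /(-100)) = 775 /43932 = 0.02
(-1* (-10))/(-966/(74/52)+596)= -185/1532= -0.12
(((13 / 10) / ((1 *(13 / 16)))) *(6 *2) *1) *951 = 91296 / 5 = 18259.20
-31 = -31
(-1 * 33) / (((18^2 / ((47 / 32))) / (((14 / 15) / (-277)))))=0.00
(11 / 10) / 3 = 11 / 30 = 0.37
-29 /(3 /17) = -493 /3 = -164.33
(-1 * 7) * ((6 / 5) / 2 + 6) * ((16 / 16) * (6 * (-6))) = 8316 / 5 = 1663.20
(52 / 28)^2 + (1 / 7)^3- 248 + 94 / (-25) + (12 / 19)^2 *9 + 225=-61038787 / 3095575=-19.72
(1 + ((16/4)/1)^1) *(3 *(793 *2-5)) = 23715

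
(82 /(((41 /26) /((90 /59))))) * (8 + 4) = 56160 /59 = 951.86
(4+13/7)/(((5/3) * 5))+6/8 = 1017/700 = 1.45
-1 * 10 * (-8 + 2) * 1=60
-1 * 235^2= -55225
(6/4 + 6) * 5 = 75/2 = 37.50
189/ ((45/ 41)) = 861/ 5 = 172.20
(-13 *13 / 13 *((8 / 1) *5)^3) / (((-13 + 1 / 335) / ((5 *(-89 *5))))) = -310076000000 / 2177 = -142432705.56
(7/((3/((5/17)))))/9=35/459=0.08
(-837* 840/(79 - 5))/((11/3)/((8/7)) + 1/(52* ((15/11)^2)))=-8226036000/2786729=-2951.86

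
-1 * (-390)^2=-152100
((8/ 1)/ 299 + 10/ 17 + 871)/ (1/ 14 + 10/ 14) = 1109.33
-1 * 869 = -869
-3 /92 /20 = -3 /1840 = -0.00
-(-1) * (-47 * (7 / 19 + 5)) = -4794 / 19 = -252.32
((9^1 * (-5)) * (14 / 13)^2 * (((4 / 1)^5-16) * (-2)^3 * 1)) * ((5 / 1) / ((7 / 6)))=304819200 / 169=1803663.91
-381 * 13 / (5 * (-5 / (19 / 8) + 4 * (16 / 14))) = -658749 / 1640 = -401.68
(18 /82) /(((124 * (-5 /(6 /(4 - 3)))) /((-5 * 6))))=81 /1271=0.06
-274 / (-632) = 137 / 316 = 0.43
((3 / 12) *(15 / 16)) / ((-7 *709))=-15 / 317632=-0.00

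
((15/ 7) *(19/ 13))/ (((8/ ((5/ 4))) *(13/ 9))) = 12825/ 37856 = 0.34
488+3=491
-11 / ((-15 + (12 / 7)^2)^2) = -26411 / 349281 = -0.08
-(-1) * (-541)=-541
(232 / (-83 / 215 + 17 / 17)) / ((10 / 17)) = 21199 / 33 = 642.39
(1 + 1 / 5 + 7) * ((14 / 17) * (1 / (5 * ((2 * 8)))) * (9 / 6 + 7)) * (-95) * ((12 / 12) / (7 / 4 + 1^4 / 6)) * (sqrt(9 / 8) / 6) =-16359 * sqrt(2) / 3680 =-6.29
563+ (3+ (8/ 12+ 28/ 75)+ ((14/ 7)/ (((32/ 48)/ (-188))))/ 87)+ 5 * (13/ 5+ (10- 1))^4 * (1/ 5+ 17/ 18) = 16992627676/ 163125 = 104169.37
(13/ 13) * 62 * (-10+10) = 0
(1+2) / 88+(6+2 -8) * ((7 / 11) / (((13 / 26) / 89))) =3 / 88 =0.03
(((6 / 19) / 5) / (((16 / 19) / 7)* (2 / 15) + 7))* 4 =0.04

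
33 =33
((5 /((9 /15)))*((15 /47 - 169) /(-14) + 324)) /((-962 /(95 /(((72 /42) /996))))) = -10897070000 /67821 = -160673.98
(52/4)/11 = 13/11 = 1.18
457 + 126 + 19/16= 9347/16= 584.19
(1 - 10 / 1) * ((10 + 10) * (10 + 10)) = -3600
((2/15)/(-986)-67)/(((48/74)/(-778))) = 3565621069/44370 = 80361.08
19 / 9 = 2.11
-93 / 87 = -31 / 29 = -1.07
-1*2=-2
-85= -85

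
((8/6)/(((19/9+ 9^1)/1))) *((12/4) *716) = 6444/25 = 257.76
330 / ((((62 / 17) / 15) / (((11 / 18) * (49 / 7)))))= 359975 / 62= 5806.05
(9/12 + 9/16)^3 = 9261/4096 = 2.26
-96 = -96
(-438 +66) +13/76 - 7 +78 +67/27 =-612209/2052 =-298.35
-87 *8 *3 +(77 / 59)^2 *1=-7262399 / 3481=-2086.30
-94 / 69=-1.36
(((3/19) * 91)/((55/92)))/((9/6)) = 16744/1045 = 16.02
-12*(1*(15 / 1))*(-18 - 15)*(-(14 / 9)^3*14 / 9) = -8451520 / 243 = -34779.92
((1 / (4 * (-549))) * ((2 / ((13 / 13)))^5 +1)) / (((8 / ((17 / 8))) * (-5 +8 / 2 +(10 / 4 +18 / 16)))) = -0.00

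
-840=-840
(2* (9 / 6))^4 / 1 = 81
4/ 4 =1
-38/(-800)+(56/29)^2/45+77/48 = 2625733/1513800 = 1.73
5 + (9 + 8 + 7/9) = 22.78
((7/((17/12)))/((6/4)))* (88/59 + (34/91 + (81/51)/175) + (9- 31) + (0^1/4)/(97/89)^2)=-367387928/5541575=-66.30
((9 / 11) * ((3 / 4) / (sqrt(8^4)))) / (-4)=-27 / 11264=-0.00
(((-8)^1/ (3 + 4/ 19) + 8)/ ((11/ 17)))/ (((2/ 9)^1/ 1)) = 25704/ 671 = 38.31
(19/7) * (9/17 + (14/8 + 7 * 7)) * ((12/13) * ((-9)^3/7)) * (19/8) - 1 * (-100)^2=-3619330909/86632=-41778.22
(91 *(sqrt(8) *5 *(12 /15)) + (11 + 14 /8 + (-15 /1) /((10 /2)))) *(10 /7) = 195 /14 + 1040 *sqrt(2) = 1484.71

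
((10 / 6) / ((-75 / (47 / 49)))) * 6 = -94 / 735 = -0.13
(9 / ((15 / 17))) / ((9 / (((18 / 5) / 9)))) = 34 / 75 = 0.45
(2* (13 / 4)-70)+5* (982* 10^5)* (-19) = -18658000127 / 2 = -9329000063.50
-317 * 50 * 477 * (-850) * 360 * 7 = 16194483900000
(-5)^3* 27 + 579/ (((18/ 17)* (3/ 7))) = -37783/ 18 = -2099.06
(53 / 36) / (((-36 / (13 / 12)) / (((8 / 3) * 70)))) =-24115 / 2916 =-8.27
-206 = -206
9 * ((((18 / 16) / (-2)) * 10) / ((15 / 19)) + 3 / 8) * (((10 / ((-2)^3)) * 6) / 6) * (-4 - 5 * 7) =-2961.56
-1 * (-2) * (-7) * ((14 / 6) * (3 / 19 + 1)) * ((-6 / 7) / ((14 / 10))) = 440 / 19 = 23.16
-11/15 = -0.73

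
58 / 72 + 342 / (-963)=1735 / 3852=0.45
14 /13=1.08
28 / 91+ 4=56 / 13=4.31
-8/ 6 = -4/ 3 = -1.33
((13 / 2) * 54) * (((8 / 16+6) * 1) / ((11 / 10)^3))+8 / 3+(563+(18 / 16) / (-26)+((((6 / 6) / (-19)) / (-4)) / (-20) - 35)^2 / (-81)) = 2264.62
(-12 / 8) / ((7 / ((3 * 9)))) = -81 / 14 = -5.79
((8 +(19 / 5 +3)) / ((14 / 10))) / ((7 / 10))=740 / 49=15.10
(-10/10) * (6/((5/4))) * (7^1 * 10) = -336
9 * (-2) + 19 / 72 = -1277 / 72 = -17.74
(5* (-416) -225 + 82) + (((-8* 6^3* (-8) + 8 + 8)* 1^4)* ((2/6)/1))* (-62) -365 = -865844/3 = -288614.67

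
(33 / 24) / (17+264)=11 / 2248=0.00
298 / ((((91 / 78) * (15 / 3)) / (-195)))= -69732 / 7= -9961.71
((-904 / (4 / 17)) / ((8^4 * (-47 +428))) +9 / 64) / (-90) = -107807 / 70225920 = -0.00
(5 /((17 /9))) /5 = 9 /17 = 0.53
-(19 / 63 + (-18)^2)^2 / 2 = -417425761 / 7938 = -52585.76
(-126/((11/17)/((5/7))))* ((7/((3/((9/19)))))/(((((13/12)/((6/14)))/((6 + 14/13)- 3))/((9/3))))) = -26273160/35321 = -743.84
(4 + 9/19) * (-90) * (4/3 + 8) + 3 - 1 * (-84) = -69747/19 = -3670.89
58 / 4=29 / 2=14.50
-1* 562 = -562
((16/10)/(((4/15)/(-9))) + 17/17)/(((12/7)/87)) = -10759/4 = -2689.75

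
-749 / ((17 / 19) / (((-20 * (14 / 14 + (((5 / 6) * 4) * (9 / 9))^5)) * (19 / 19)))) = 28531162660 / 4131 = 6906599.53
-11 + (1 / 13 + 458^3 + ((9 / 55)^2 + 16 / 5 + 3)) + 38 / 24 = 45336333803791 / 471900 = 96071908.89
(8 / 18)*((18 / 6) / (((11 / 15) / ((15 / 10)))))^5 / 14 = 4982259375 / 18037712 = 276.21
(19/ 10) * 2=19/ 5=3.80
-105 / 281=-0.37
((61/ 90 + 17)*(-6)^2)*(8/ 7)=25456/ 35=727.31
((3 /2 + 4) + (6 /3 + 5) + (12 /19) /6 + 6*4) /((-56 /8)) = -5.23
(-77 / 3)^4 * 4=1735952.64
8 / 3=2.67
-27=-27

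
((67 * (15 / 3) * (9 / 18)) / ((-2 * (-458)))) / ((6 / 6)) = 335 / 1832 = 0.18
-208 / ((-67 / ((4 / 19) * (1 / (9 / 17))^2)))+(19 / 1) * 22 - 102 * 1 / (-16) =351992219 / 824904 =426.71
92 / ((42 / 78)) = 1196 / 7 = 170.86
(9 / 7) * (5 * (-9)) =-405 / 7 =-57.86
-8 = -8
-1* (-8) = 8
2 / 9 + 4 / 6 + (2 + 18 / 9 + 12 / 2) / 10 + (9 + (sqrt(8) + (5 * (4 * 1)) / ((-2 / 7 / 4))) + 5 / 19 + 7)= -259.02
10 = 10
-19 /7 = -2.71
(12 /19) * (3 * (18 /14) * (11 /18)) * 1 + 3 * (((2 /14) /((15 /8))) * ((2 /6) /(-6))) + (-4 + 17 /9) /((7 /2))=5224 /5985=0.87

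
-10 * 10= -100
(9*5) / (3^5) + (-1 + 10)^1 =248 / 27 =9.19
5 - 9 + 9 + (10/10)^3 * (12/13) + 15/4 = 503/52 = 9.67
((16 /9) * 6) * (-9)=-96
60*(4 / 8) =30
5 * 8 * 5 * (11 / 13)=2200 / 13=169.23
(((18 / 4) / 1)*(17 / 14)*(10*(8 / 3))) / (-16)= -255 / 28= -9.11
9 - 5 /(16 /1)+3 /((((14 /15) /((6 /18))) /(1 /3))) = 1013 /112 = 9.04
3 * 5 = 15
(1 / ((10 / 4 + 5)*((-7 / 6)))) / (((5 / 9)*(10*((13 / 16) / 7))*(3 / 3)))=-288 / 1625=-0.18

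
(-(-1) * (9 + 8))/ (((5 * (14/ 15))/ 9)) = 459/ 14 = 32.79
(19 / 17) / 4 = 19 / 68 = 0.28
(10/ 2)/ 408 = 5/ 408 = 0.01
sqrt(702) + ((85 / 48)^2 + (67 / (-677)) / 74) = 29.63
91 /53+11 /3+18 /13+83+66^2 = 9189403 /2067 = 4445.77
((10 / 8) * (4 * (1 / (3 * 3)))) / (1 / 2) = 10 / 9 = 1.11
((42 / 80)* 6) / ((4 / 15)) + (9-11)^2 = 15.81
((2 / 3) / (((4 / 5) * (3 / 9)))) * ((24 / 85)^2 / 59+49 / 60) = 2.05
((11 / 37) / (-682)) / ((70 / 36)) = -9 / 40145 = -0.00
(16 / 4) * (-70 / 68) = -70 / 17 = -4.12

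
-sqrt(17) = -4.12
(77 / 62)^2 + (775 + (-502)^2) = 971688405 / 3844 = 252780.54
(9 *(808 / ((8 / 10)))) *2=18180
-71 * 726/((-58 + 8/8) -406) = 51546/463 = 111.33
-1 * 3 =-3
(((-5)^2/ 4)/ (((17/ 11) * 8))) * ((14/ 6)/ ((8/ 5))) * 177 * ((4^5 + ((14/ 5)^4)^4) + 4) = 2473788657561280377087/ 1328125000000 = 1862617342.16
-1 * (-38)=38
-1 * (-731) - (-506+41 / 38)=46965 / 38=1235.92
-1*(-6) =6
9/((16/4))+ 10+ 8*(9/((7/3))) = 1207/28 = 43.11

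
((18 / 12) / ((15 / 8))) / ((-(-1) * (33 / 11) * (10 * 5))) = 2 / 375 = 0.01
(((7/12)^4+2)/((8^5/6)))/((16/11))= 0.00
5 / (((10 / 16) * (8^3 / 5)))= 5 / 64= 0.08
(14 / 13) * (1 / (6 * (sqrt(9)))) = 7 / 117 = 0.06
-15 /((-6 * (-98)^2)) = 5 /19208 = 0.00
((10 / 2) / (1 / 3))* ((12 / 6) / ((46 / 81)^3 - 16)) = -1594323 / 840572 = -1.90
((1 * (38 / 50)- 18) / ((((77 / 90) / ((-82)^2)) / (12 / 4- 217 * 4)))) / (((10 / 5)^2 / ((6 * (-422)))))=-5712514207128 / 77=-74188496196.47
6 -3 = 3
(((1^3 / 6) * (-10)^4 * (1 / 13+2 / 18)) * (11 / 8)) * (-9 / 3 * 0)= 0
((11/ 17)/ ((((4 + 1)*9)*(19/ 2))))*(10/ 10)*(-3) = -22/ 4845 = -0.00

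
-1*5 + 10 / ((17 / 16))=75 / 17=4.41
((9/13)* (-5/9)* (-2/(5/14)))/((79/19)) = 532/1027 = 0.52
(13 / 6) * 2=13 / 3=4.33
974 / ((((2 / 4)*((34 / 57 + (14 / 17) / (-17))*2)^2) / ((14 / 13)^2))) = 6475457213127 / 3443577124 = 1880.44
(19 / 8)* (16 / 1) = 38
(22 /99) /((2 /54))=6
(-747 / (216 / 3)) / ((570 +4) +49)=-83 / 4984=-0.02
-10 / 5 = -2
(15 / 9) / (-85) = -1 / 51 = -0.02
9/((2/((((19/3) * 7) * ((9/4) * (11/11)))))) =3591/8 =448.88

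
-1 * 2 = -2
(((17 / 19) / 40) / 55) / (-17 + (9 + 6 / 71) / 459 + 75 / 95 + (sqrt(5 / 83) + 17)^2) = 71649517769372871 / 48027420584128559087800 - 53781027486057*sqrt(415) / 24013710292064279543900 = 0.00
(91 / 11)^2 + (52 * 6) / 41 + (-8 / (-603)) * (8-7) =227535307 / 2991483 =76.06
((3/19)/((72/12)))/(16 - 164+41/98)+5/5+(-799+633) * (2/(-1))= 91507352/274797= 333.00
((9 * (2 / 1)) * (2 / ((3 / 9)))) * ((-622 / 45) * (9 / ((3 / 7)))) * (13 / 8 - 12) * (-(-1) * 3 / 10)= 4878657 / 50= 97573.14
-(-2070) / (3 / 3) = 2070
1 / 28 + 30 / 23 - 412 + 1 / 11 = -2908471 / 7084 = -410.57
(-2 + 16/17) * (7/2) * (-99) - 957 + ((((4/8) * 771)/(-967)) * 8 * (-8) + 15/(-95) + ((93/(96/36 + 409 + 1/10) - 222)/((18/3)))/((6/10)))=-7250209038803/11575045119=-626.37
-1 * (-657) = 657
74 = 74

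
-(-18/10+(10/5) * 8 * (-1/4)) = 29/5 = 5.80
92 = 92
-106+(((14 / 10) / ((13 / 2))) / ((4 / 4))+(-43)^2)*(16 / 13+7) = 12771723 / 845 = 15114.47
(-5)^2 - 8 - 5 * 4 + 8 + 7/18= 97/18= 5.39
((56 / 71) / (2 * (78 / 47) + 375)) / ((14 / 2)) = 376 / 1262451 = 0.00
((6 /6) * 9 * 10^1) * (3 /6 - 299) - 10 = -26875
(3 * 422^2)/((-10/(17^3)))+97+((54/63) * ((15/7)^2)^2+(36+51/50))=-220573265875453/840350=-262477855.51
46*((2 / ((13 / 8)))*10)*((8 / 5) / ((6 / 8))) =47104 / 39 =1207.79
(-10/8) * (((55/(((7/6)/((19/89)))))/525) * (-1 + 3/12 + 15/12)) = -209/17444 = -0.01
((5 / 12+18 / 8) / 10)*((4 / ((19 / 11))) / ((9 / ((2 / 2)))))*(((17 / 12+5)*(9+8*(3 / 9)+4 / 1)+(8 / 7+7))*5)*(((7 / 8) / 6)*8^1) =602470 / 13851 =43.50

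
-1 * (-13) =13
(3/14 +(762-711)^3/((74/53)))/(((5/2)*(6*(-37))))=-171.18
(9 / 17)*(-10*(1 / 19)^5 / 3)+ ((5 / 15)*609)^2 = 1734638582717 / 42093683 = 41209.00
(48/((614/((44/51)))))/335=352/1748365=0.00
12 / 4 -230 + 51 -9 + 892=707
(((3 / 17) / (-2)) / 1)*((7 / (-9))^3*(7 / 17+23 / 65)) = 16121 / 507195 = 0.03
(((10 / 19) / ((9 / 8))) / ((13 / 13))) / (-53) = -80 / 9063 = -0.01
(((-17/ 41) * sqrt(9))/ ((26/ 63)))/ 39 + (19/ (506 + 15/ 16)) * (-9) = -46602369/ 112402238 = -0.41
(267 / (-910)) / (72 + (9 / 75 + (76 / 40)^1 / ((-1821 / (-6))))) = -810345 / 199201912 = -0.00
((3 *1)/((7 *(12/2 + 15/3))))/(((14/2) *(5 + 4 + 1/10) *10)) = 3/49049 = 0.00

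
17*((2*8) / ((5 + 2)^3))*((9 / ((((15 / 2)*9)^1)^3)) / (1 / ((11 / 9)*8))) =191488 / 843908625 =0.00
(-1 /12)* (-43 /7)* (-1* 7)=-43 /12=-3.58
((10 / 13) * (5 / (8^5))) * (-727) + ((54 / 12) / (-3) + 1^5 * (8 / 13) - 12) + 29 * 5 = 28121345 / 212992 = 132.03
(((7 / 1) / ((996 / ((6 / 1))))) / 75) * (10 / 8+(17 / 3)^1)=7 / 1800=0.00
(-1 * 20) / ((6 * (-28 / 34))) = 85 / 21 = 4.05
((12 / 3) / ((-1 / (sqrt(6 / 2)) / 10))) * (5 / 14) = -100 * sqrt(3) / 7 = -24.74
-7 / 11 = -0.64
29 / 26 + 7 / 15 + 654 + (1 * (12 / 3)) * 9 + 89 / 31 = 8395937 / 12090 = 694.45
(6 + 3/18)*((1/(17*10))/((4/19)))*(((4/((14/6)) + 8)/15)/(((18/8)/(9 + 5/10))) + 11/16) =36372517/61689600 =0.59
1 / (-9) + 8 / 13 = 59 / 117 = 0.50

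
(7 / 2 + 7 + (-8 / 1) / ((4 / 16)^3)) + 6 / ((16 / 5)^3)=-1026697 / 2048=-501.32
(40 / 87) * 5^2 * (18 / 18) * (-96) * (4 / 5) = -882.76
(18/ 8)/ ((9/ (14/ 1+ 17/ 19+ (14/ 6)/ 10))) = 8623/ 2280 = 3.78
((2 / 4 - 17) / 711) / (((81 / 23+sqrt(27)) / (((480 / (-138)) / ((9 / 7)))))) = 0.01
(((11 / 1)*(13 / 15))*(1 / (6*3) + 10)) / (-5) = -25883 / 1350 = -19.17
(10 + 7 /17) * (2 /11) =354 /187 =1.89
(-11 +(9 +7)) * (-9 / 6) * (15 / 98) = -225 / 196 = -1.15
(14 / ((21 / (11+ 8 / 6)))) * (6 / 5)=148 / 15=9.87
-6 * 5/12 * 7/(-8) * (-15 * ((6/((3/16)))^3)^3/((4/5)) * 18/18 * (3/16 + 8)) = -11815455031296000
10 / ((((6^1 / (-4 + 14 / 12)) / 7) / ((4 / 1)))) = -1190 / 9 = -132.22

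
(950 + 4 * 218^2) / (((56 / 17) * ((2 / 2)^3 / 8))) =3247782 / 7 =463968.86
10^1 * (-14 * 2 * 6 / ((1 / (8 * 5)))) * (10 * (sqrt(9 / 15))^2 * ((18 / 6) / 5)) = -241920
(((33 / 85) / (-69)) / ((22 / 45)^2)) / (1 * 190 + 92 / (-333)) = -134865 / 1086914312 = -0.00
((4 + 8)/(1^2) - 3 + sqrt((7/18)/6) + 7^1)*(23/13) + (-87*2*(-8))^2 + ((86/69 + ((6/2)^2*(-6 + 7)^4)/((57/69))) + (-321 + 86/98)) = 23*sqrt(21)/234 + 1617923212631/835107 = 1937384.78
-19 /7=-2.71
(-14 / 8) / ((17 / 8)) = -0.82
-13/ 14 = -0.93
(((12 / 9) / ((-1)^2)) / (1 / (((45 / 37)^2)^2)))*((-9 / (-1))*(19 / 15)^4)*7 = 886704084 / 1874161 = 473.12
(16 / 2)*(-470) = -3760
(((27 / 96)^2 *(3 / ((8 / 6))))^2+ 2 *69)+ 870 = 16911965169 / 16777216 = 1008.03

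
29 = 29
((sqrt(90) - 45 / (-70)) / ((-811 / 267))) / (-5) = 2403 / 56770 +801*sqrt(10) / 4055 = 0.67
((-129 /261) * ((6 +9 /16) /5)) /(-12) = 301 /5568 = 0.05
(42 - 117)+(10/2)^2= -50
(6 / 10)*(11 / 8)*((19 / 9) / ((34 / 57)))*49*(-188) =-9145213 / 340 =-26897.69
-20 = -20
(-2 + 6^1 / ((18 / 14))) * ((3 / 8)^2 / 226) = 3 / 1808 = 0.00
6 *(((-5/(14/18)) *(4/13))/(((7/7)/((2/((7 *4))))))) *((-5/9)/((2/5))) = 750/637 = 1.18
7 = 7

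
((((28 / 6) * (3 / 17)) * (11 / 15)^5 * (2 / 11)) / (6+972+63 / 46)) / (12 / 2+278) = 4714402 / 41292197971875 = 0.00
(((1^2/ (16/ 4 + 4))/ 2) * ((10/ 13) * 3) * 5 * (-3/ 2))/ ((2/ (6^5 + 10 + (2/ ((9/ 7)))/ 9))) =-1970875/ 468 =-4211.27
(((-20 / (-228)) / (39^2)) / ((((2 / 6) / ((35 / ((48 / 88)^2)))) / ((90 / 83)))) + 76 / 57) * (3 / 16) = 0.25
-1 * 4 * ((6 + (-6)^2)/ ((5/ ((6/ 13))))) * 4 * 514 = -2072448/ 65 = -31883.82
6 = 6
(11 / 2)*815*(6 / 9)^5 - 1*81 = 123757 / 243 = 509.29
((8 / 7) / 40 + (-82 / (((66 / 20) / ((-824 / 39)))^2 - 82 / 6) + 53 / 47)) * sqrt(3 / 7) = 32761461193686 * sqrt(21) / 31998256156895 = 4.69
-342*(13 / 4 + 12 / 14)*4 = -39330 / 7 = -5618.57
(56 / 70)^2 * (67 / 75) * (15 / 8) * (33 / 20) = 2211 / 1250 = 1.77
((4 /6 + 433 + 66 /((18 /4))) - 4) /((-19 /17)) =-397.56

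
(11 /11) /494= 1 /494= 0.00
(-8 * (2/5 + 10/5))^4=135895.45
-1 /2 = -0.50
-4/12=-1/3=-0.33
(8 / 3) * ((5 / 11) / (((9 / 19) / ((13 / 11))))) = 9880 / 3267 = 3.02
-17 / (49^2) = -17 / 2401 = -0.01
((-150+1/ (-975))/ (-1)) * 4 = 600.00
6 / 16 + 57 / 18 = 85 / 24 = 3.54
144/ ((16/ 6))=54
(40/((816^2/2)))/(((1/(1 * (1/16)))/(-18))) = -5/36992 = -0.00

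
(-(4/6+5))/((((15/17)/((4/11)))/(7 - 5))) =-2312/495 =-4.67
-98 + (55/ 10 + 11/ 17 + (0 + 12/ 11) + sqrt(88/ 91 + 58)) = -33945/ 374 + sqrt(488306)/ 91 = -83.08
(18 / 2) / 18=1 / 2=0.50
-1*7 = -7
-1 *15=-15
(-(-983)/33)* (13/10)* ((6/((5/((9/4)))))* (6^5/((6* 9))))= 4140396/275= 15055.99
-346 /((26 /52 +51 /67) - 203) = 46364 /27033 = 1.72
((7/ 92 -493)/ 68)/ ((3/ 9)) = -136047/ 6256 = -21.75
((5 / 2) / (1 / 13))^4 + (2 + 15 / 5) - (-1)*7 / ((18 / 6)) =53552227 / 48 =1115671.40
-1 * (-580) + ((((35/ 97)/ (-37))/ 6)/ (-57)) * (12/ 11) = 1305175810/ 2250303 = 580.00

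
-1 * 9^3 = -729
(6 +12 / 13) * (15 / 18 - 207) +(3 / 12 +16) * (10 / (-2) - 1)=-39645 / 26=-1524.81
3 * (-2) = -6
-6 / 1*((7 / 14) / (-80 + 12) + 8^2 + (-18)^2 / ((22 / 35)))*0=0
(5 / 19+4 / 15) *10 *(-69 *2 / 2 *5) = -34730 / 19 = -1827.89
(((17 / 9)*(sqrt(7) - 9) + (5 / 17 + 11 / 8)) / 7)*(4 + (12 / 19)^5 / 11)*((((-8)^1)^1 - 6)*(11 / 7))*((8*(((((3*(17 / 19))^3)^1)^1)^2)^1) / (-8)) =-58915512231176161485 / 815431812287533 + 7258868333518746888*sqrt(7) / 815431812287533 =-48698.56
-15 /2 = -7.50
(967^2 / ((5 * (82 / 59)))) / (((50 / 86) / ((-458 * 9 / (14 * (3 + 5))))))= -4889353154373 / 574000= -8518036.85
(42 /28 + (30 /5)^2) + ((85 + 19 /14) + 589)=4990 /7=712.86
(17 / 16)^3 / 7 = 0.17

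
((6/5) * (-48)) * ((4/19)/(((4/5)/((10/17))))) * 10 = -28800/323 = -89.16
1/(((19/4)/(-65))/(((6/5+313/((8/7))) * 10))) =-715195/19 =-37641.84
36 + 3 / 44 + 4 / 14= 11197 / 308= 36.35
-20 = -20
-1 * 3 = -3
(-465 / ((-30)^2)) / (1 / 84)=-217 / 5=-43.40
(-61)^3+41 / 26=-5901465 / 26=-226979.42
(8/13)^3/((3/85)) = 43520/6591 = 6.60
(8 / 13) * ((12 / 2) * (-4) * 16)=-3072 / 13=-236.31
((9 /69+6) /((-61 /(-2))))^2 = 79524 /1968409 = 0.04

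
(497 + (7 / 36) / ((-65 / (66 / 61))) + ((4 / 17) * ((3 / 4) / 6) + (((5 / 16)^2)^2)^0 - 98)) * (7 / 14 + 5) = 889804223 / 404430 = 2200.14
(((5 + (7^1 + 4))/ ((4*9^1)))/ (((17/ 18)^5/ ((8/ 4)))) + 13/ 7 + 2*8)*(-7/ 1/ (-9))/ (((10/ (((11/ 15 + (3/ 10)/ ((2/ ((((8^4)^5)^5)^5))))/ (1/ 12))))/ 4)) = 119475167593387847728270136962887502714285819401111577567406569143668772751823194080053975904734407843275861700649212259303763683499348980453255744517869377532546124058287188268895007503262302317233331055424244913307870264560837968504829578160612445425324288772439413607175237593472362711860378789201651182054555007736645933122079305380455482906608765844353733582542067980594150145614665215051495423017382717972015038914117870344151592811659188965796271670014072/ 319467825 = 373981848073081687422732300000000000000000000000000000000000000000000000000000000000000000000000000000000000000000000000000000000000000000000000000000000000000000000000000000000000000000000000000000000000000000000000000000000000000000000000000000000000000000000000000000000000000000000000000000000000000000000000000000000000000000000000000000000000000000000000000000000000000000000000000000000000000000000000000000000000000000000000000000000000000000000.00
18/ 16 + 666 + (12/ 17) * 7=91401/ 136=672.07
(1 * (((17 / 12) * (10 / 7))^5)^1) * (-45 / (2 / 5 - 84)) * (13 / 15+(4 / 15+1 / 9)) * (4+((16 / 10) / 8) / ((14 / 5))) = 22185265625 / 239600592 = 92.59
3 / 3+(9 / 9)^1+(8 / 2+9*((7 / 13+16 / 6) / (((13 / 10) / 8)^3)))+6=192342732 / 28561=6734.45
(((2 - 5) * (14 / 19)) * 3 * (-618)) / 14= 5562 / 19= 292.74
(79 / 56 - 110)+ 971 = 48295 / 56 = 862.41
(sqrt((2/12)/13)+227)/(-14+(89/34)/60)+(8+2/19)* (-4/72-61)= -2488488113/4868541-340* sqrt(78)/370123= -511.14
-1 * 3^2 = -9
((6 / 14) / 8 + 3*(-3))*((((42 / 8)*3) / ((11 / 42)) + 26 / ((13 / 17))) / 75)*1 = -345857 / 30800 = -11.23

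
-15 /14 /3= -5 /14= -0.36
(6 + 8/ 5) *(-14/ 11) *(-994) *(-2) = -19229.38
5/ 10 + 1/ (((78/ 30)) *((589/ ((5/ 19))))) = 145533/ 290966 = 0.50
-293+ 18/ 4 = -577/ 2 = -288.50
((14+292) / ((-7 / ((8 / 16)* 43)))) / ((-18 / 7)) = 365.50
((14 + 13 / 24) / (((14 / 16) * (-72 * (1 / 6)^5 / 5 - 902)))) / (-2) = 31410 / 3409567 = 0.01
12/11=1.09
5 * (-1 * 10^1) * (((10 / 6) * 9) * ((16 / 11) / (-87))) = 4000 / 319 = 12.54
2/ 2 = 1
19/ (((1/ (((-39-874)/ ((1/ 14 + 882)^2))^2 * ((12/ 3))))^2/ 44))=13716195154949621796847616/ 540821969036053688134057647031201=0.00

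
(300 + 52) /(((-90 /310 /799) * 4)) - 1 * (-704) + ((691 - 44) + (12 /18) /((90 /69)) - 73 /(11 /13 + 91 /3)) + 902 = -4376407249 /18240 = -239934.61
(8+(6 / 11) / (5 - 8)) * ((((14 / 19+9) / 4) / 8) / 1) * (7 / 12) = 55685 / 40128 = 1.39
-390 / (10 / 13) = -507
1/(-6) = -1/6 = -0.17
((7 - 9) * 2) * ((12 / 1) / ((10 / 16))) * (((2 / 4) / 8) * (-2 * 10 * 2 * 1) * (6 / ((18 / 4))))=256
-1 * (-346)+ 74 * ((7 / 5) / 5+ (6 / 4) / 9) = 28429 / 75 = 379.05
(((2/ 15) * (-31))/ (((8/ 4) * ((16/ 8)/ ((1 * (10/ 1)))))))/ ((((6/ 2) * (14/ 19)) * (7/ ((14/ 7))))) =-589/ 441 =-1.34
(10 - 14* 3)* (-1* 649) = 20768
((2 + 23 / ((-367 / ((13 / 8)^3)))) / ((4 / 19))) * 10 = 30901315 / 375808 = 82.23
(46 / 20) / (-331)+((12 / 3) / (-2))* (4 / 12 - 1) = 1.33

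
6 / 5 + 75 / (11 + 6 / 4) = 36 / 5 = 7.20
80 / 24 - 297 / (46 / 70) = -30955 / 69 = -448.62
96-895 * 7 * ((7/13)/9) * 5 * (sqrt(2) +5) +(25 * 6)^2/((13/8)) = 534857/117-219275 * sqrt(2)/117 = 1920.99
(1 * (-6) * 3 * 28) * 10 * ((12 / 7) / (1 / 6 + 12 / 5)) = -259200 / 77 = -3366.23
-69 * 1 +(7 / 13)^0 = -68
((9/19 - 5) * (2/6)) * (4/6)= -172/171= -1.01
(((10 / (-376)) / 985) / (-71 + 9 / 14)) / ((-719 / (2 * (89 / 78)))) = -623 / 511474289430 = -0.00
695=695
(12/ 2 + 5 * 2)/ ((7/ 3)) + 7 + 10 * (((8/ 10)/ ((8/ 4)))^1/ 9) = 901/ 63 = 14.30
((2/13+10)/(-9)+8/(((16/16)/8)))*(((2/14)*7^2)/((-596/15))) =-21455/1937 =-11.08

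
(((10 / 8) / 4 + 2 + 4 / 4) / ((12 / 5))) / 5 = 53 / 192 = 0.28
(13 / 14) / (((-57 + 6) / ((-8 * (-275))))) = -14300 / 357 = -40.06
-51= -51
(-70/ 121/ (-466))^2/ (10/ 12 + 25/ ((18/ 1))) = 2205/ 3179380996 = 0.00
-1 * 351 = -351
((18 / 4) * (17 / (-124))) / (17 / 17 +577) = -9 / 8432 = -0.00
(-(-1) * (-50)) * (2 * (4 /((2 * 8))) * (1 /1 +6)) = -175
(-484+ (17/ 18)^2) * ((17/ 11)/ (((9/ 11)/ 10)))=-13304795/ 1458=-9125.37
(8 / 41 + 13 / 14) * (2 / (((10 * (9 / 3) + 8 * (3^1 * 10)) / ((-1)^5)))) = -43 / 5166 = -0.01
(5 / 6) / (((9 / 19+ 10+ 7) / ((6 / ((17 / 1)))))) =95 / 5644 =0.02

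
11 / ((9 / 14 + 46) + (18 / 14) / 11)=1694 / 7201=0.24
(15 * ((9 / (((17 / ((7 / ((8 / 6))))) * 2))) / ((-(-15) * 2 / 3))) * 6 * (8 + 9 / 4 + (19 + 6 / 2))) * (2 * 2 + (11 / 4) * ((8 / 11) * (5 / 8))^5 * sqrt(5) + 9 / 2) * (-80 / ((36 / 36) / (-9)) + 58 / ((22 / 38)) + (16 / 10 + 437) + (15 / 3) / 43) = 4747853525625 * sqrt(5) / 175223488 + 7596565641 / 1760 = 4376818.95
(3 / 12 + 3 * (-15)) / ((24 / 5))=-9.32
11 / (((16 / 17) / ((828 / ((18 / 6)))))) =12903 / 4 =3225.75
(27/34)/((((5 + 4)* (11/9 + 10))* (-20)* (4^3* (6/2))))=-0.00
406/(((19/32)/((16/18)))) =103936/171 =607.81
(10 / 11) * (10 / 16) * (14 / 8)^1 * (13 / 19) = 2275 / 3344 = 0.68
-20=-20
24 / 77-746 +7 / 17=-975567 / 1309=-745.28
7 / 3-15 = -38 / 3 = -12.67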